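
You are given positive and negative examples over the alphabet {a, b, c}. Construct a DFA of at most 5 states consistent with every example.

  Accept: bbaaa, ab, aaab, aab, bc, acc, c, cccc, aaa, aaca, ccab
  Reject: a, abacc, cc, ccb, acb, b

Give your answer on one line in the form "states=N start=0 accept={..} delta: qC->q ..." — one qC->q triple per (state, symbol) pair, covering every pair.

Fold the examples into a partial DFA from state 0: repeatedly fix the first undefined (state, symbol) met by the shortest-then-alphabetical prefix, trying targets in increasing order and rejecting any under which an Accept and a Reject string meet in one state with the same remainder; add a state when all current targets are rejected. Accepting states are where Accept strings end.
a: 0a undefined. 0a->0: no, ab/b meet in 0 with "b" left. Open state 1: 0a->1.
b: 0b undefined. 0b->0: ok.
c: 0c undefined. 0c->0: no, bc/cc meet in 0. 0c->1: no, bc/a meet in 1. Open state 2: 0c->2.
aa: 1a undefined. 1a->0: no, bbaaa/a meet in 1. 1a->1: no, bbaaa/a meet in 1. 1a->2: ok.
ab: 1b undefined. 1b->0: no, ab/b meet in 0. 1b->1: no, ab/a meet in 1. 1b->2: ok.
ac: 1c undefined. 1c->0: ok.
cc: 2c undefined. 2c->0: no, cccc/cc meet in 0. 2c->1: no, ab/ccb meet in 2. 2c->2: no, ab/cc meet in 2. Open state 3: 2c->3.
aaa: 2a undefined. 2a->0: no, bbaaa/acb meet in 0. 2a->1: no, bbaaa/a meet in 1. 2a->2: ok.
aab: 2b undefined. 2b->0: no, aaab/acb meet in 0. 2b->1: no, aaab/a meet in 1. 2b->2: ok.
cca: 3a undefined. 3a->0: no, aaca/acb meet in 0. 3a->1: no, aaca/a meet in 1. 3a->2: ok.
ccb: 3b undefined. 3b->0: ok.
ccc: 3c undefined. 3c->0: ok.
All examples now run through 4 states with every (state, symbol) defined. Accept strings end in {2}, Reject strings end in {0,1,3}; accept={2}.

states=4 start=0 accept={2} delta: 0a->1 0b->0 0c->2 1a->2 1b->2 1c->0 2a->2 2b->2 2c->3 3a->2 3b->0 3c->0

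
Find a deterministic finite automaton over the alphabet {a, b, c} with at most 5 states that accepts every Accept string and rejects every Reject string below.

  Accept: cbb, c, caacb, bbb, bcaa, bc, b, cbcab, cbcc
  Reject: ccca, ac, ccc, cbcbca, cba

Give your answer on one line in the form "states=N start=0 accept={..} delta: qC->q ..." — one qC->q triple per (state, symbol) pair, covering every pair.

State merging on the prefix tree: take the shortest (then alphabetical) example prefix whose next move is undefined and point that move at state 0, else 1, else 2, ...; a target is out if some Accept/Reject pair would then sit in one state with the same input left (inseparable). If every existing state is out, open a new one.
a: 0a undefined. 0a->0: no, c/ac meet in 0 with "c" left. Open state 1: 0a->1.
b: 0b undefined. 0b->0: ok.
c: 0c undefined. 0c->0: no, cbb/ccc meet in 0. 0c->1: ok.
ac: 1c undefined. 1c->0: no, c/ccc meet in 1. 1c->1: no, c/ac meet in 1. Open state 2: 1c->2.
ca: 1a undefined. 1a->0: ok.
cb: 1b undefined. 1b->0: no, cbb/cbcbca meet in 0. 1b->1: no, bbb/cba meet in 0. 1b->2: ok.
cba: 2a undefined. 2a->0: no, bbb/cba meet in 0. 2a->1: no, c/cba meet in 1. 2a->2: ok.
cbb: 2b undefined. 2b->0: ok.
cbc: 2c undefined. 2c->0: no, cbb/ccc meet in 0. 2c->1: no, cbb/ccca meet in 0. 2c->2: no, cbb/cbcbca meet in 0. Open state 3: 2c->3.
cbca: 3a undefined. 3a->0: no, cbb/ccca meet in 0. 3a->1: no, c/ccca meet in 1. 3a->2: ok.
cbcb: 3b undefined. 3b->0: no, cbb/cbcbca meet in 0. 3b->1: ok.
cbcc: 3c undefined. 3c->0: ok.
All examples now run through 4 states with every (state, symbol) defined. Accept strings end in {0,1}, Reject strings end in {2,3}; accept={0,1}.

states=4 start=0 accept={0,1} delta: 0a->1 0b->0 0c->1 1a->0 1b->2 1c->2 2a->2 2b->0 2c->3 3a->2 3b->1 3c->0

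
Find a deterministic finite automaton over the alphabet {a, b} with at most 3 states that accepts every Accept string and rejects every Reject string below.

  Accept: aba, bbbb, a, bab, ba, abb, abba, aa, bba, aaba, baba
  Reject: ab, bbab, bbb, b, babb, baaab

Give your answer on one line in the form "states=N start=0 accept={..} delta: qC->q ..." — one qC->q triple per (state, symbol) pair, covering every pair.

states=3 start=0 accept={0,2} delta: 0a->0 0b->1 1a->2 1b->0 2a->0 2b->0

State merging on the prefix tree: take the shortest (then alphabetical) example prefix whose next move is undefined and point that move at state 0, else 1, else 2, ...; a target is out if some Accept/Reject pair would then sit in one state with the same input left (inseparable). If every existing state is out, open a new one.
a: 0a undefined. 0a->0: ok.
b: 0b undefined. 0b->0: no, aba/ab meet in 0. Open state 1: 0b->1.
ba: 1a undefined. 1a->0: no, bab/ab meet in 1. 1a->1: no, aba/ab meet in 1. Open state 2: 1a->2.
bb: 1b undefined. 1b->0: ok.
baa: 2a undefined. 2a->0: ok.
bab: 2b undefined. 2b->0: ok.
All examples now run through 3 states with every (state, symbol) defined. Accept strings end in {0,2}, Reject strings end in {1}; accept={0,2}.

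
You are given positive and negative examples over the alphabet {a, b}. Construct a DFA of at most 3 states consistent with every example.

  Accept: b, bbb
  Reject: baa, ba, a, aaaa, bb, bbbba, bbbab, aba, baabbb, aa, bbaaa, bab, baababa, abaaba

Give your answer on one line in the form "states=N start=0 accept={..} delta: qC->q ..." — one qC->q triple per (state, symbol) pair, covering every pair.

Grow the machine one transition at a time. Run the examples from 0; the earliest place one falls off (shortest prefix, ties alphabetical) gets sent to the lowest-numbered state that keeps every Accept/Reject pair distinguishable — a pair clashes when both reach the same state with identical unread suffix — and to a fresh state only if none does.
a: 0a undefined. 0a->0: ok.
b: 0b undefined. 0b->0: no, b/baa meet in 0. Open state 1: 0b->1.
ba: 1a undefined. 1a->0: no, b/bab meet in 1. 1a->1: no, b/baa meet in 1. Open state 2: 1a->2.
bb: 1b undefined. 1b->0: ok.
baa: 2a undefined. 2a->0: no, b/baabbb meet in 1. 2a->1: no, b/baa meet in 1. 2a->2: ok.
bab: 2b undefined. 2b->0: ok.
All examples now run through 3 states with every (state, symbol) defined. Accept strings end in {1}, Reject strings end in {0,2}; accept={1}.

states=3 start=0 accept={1} delta: 0a->0 0b->1 1a->2 1b->0 2a->2 2b->0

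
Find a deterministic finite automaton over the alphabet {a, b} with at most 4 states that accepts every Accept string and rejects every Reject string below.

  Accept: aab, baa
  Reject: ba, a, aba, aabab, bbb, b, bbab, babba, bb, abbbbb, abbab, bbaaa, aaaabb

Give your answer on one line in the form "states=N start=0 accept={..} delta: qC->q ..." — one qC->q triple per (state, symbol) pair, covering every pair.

states=3 start=0 accept={2} delta: 0a->1 0b->0 1a->2 1b->0 2a->0 2b->2

State merging on the prefix tree: take the shortest (then alphabetical) example prefix whose next move is undefined and point that move at state 0, else 1, else 2, ...; a target is out if some Accept/Reject pair would then sit in one state with the same input left (inseparable). If every existing state is out, open a new one.
a: 0a undefined. 0a->0: no, aab/b meet in 0 with "b" left. Open state 1: 0a->1.
b: 0b undefined. 0b->0: ok.
aa: 1a undefined. 1a->0: no, aab/bbb meet in 0. 1a->1: no, aab/bbab meet in 1 with "b" left. Open state 2: 1a->2.
ab: 1b undefined. 1b->0: ok.
aaa: 2a undefined. 2a->0: ok.
aab: 2b undefined. 2b->0: no, aab/aabab meet in 0. 2b->1: no, aab/ba meet in 1. 2b->2: ok.
All examples now run through 3 states with every (state, symbol) defined. Accept strings end in {2}, Reject strings end in {0,1}; accept={2}.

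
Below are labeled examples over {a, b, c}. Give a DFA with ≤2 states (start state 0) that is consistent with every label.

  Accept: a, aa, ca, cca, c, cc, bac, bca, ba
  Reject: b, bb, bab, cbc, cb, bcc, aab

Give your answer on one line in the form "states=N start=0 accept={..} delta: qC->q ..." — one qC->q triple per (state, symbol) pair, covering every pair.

states=2 start=0 accept={0} delta: 0a->0 0b->1 0c->0 1a->0 1b->1 1c->1

Grow the machine one transition at a time. Run the examples from 0; the earliest place one falls off (shortest prefix, ties alphabetical) gets sent to the lowest-numbered state that keeps every Accept/Reject pair distinguishable — a pair clashes when both reach the same state with identical unread suffix — and to a fresh state only if none does.
a: 0a undefined. 0a->0: ok.
b: 0b undefined. 0b->0: no, a/b meet in 0. Open state 1: 0b->1.
c: 0c undefined. 0c->0: ok.
ba: 1a undefined. 1a->0: ok.
bb: 1b undefined. 1b->0: no, a/bb meet in 0. 1b->1: ok.
bc: 1c undefined. 1c->0: no, a/cbc meet in 0. 1c->1: ok.
All examples now run through 2 states with every (state, symbol) defined. Accept strings end in {0}, Reject strings end in {1}; accept={0}.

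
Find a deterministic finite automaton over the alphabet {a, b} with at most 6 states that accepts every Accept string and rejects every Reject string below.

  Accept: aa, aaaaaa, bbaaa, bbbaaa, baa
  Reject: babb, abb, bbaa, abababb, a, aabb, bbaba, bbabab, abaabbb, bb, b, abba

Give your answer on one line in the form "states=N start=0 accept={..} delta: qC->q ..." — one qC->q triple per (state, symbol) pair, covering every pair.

states=5 start=0 accept={0,2} delta: 0a->1 0b->1 1a->2 1b->3 2a->0 2b->0 3a->4 3b->3 4a->1 4b->0

Fold the examples into a partial DFA from state 0: repeatedly fix the first undefined (state, symbol) met by the shortest-then-alphabetical prefix, trying targets in increasing order and rejecting any under which an Accept and a Reject string meet in one state with the same remainder; add a state when all current targets are rejected. Accepting states are where Accept strings end.
a: 0a undefined. 0a->0: no, aa/a meet in 0. Open state 1: 0a->1.
b: 0b undefined. 0b->0: no, aa/bbaa meet in 1 with "a" left. 0b->1: ok.
aa: 1a undefined. 1a->0: no, baa/a meet in 1. 1a->1: no, aa/a meet in 1. Open state 2: 1a->2.
ab: 1b undefined. 1b->0: no, aa/bbaa meet in 2. 1b->1: no, aa/abba meet in 2. 1b->2: no, aa/bb meet in 2. Open state 3: 1b->3.
aaa: 2a undefined. 2a->0: ok.
aab: 2b undefined. 2b->0: ok.
aba: 3a undefined. 3a->0: no, aa/bbaba meet in 2. 3a->1: no, aa/bbaa meet in 2. 3a->2: no, aaaaaa/bbaa meet in 0. 3a->3: no, bbaaa/bbaa meet in 3. Open state 4: 3a->4.
abb: 3b undefined. 3b->0: no, aaaaaa/abb meet in 0. 3b->1: no, aa/abba meet in 2. 3b->2: no, aa/abb meet in 2. 3b->3: ok.
abaa: 4a undefined. 4a->0: no, aaaaaa/bbaa meet in 0. 4a->1: ok.
abab: 4b undefined. 4b->0: ok.
All examples now run through 5 states with every (state, symbol) defined. Accept strings end in {0,2}, Reject strings end in {1,3,4}; accept={0,2}.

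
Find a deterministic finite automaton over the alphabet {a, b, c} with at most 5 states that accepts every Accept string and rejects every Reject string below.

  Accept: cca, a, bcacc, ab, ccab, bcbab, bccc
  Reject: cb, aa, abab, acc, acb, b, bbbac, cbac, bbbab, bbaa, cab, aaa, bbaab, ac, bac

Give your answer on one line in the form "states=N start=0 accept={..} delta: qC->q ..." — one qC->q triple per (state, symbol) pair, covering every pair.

states=4 start=0 accept={1,3} delta: 0a->1 0b->2 0c->2 1a->2 1b->1 1c->0 2a->0 2b->0 2c->3 3a->3 3b->3 3c->2

Grow the machine one transition at a time. Run the examples from 0; the earliest place one falls off (shortest prefix, ties alphabetical) gets sent to the lowest-numbered state that keeps every Accept/Reject pair distinguishable — a pair clashes when both reach the same state with identical unread suffix — and to a fresh state only if none does.
a: 0a undefined. 0a->0: no, a/aa meet in 0. Open state 1: 0a->1.
b: 0b undefined. 0b->0: no, ab/bbbab meet in 1 with "b" left. 0b->1: no, a/b meet in 1. Open state 2: 0b->2.
c: 0c undefined. 0c->0: no, ab/cab meet in 1 with "b" left. 0c->1: no, ab/cb meet in 1 with "b" left. 0c->2: ok.
aa: 1a undefined. 1a->0: no, a/aaa meet in 1. 1a->1: no, a/aa meet in 1. 1a->2: ok.
ab: 1b undefined. 1b->0: no, ab/abab meet in 0. 1b->1: ok.
ac: 1c undefined. 1c->0: ok.
ba: 2a undefined. 2a->0: ok.
bb: 2b undefined. 2b->0: ok.
bc: 2c undefined. 2c->0: no, bcacc/aa meet in 2. 2c->1: no, cca/aa meet in 2. 2c->2: no, cca/cb meet in 0. Open state 3: 2c->3.
bca: 3a undefined. 3a->0: no, cca/cb meet in 0. 3a->1: no, bcacc/aa meet in 2. 3a->2: no, cca/aa meet in 2. 3a->3: ok.
bcb: 3b undefined. 3b->0: no, ccab/cb meet in 0. 3b->1: no, bcbab/cb meet in 0. 3b->2: no, ccab/aa meet in 2. 3b->3: ok.
bcc: 3c undefined. 3c->0: no, bcacc/aa meet in 2. 3c->1: no, bcacc/cb meet in 0. 3c->2: ok.
All examples now run through 4 states with every (state, symbol) defined. Accept strings end in {1,3}, Reject strings end in {0,2}; accept={1,3}.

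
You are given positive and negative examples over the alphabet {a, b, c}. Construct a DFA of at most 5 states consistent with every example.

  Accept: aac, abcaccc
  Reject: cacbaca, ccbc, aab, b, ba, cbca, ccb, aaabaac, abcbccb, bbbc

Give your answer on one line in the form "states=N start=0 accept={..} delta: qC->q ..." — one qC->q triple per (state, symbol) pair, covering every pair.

states=3 start=0 accept={0} delta: 0a->0 0b->1 0c->0 1a->1 1b->0 1c->2 2a->1 2b->0 2c->0

State merging on the prefix tree: take the shortest (then alphabetical) example prefix whose next move is undefined and point that move at state 0, else 1, else 2, ...; a target is out if some Accept/Reject pair would then sit in one state with the same input left (inseparable). If every existing state is out, open a new one.
a: 0a undefined. 0a->0: ok.
b: 0b undefined. 0b->0: no, aac/aaabaac meet in 0 with "c" left. Open state 1: 0b->1.
c: 0c undefined. 0c->0: ok.
ba: 1a undefined. 1a->0: no, aac/cacbaca meet in 0. 1a->1: ok.
bb: 1b undefined. 1b->0: ok.
abc: 1c undefined. 1c->0: no, aac/cacbaca meet in 0. 1c->1: no, abcaccc/cacbaca meet in 1. Open state 2: 1c->2.
abca: 2a undefined. 2a->0: no, aac/cacbaca meet in 0. 2a->1: ok.
abcb: 2b undefined. 2b->0: ok.
abcacc: 2c undefined. 2c->0: ok.
All examples now run through 3 states with every (state, symbol) defined. Accept strings end in {0}, Reject strings end in {1,2}; accept={0}.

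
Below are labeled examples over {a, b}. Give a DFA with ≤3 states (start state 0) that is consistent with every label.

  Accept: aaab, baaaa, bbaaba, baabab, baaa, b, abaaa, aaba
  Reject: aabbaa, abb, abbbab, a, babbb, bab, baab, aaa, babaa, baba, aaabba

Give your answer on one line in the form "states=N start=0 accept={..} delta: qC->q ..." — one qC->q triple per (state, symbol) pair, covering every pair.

Grow the machine one transition at a time. Run the examples from 0; the earliest place one falls off (shortest prefix, ties alphabetical) gets sent to the lowest-numbered state that keeps every Accept/Reject pair distinguishable — a pair clashes when both reach the same state with identical unread suffix — and to a fresh state only if none does.
a: 0a undefined. 0a->0: ok.
b: 0b undefined. 0b->0: no, aaab/aabbaa meet in 0. Open state 1: 0b->1.
ba: 1a undefined. 1a->0: no, aaab/bab meet in 1. 1a->1: ok.
bb: 1b undefined. 1b->0: ok.
All examples now run through 2 states with every (state, symbol) defined. Accept strings end in {1}, Reject strings end in {0}; accept={1}.

states=2 start=0 accept={1} delta: 0a->0 0b->1 1a->1 1b->0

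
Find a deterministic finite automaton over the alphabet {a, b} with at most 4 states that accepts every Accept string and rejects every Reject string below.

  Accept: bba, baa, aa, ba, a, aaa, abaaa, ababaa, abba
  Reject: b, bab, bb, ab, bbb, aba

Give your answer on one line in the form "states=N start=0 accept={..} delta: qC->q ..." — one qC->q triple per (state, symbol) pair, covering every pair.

State merging on the prefix tree: take the shortest (then alphabetical) example prefix whose next move is undefined and point that move at state 0, else 1, else 2, ...; a target is out if some Accept/Reject pair would then sit in one state with the same input left (inseparable). If every existing state is out, open a new one.
a: 0a undefined. 0a->0: no, ba/aba meet in 0 with "ba" left. Open state 1: 0a->1.
b: 0b undefined. 0b->0: ok.
aa: 1a undefined. 1a->0: no, baa/b meet in 0. 1a->1: ok.
ab: 1b undefined. 1b->0: no, bba/aba meet in 1. 1b->1: no, bba/bab meet in 1. Open state 2: 1b->2.
aba: 2a undefined. 2a->0: ok.
abb: 2b undefined. 2b->0: ok.
All examples now run through 3 states with every (state, symbol) defined. Accept strings end in {1}, Reject strings end in {0,2}; accept={1}.

states=3 start=0 accept={1} delta: 0a->1 0b->0 1a->1 1b->2 2a->0 2b->0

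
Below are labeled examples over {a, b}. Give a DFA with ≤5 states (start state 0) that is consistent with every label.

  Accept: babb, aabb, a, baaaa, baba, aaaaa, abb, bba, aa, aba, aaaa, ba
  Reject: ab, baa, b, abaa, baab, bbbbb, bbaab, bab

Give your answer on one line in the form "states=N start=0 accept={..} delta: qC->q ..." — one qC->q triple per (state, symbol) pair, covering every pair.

states=4 start=0 accept={0,2} delta: 0a->0 0b->1 1a->2 1b->0 2a->3 2b->1 3a->0 3b->1

State merging on the prefix tree: take the shortest (then alphabetical) example prefix whose next move is undefined and point that move at state 0, else 1, else 2, ...; a target is out if some Accept/Reject pair would then sit in one state with the same input left (inseparable). If every existing state is out, open a new one.
a: 0a undefined. 0a->0: ok.
b: 0b undefined. 0b->0: no, babb/ab meet in 0. Open state 1: 0b->1.
ba: 1a undefined. 1a->0: no, a/baa meet in 0. 1a->1: no, aabb/baab meet in 1 with "b" left. Open state 2: 1a->2.
bb: 1b undefined. 1b->0: ok.
baa: 2a undefined. 2a->0: no, aabb/baa meet in 0. 2a->1: no, aabb/baab meet in 0. 2a->2: no, baaaa/baa meet in 2. Open state 3: 2a->3.
bab: 2b undefined. 2b->0: no, babb/ab meet in 1. 2b->1: ok.
baaa: 3a undefined. 3a->0: ok.
baab: 3b undefined. 3b->0: no, babb/baab meet in 0. 3b->1: ok.
All examples now run through 4 states with every (state, symbol) defined. Accept strings end in {0,2}, Reject strings end in {1,3}; accept={0,2}.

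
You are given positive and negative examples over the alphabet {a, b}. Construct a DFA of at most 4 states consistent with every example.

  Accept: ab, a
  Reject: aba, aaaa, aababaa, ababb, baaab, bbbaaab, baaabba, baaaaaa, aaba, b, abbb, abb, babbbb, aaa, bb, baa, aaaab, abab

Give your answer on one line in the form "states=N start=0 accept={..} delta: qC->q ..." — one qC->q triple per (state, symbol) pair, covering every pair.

State merging on the prefix tree: take the shortest (then alphabetical) example prefix whose next move is undefined and point that move at state 0, else 1, else 2, ...; a target is out if some Accept/Reject pair would then sit in one state with the same input left (inseparable). If every existing state is out, open a new one.
a: 0a undefined. 0a->0: no, ab/b meet in 0 with "b" left. Open state 1: 0a->1.
b: 0b undefined. 0b->0: ok.
aa: 1a undefined. 1a->0: no, ab/baaab meet in 1 with "b" left. 1a->1: no, ab/baaab meet in 1 with "b" left. Open state 2: 1a->2.
ab: 1b undefined. 1b->0: no, ab/ababb meet in 0. 1b->1: no, ab/abbb meet in 1. 1b->2: no, ab/baa meet in 2. Open state 3: 1b->3.
aaa: 2a undefined. 2a->0: no, ab/aaaab meet in 3. 2a->1: no, ab/baaab meet in 3. 2a->2: ok.
aab: 2b undefined. 2b->0: no, a/baaabba meet in 1. 2b->1: no, a/baaab meet in 1. 2b->2: ok.
aba: 3a undefined. 3a->0: ok.
abb: 3b undefined. 3b->0: ok.
All examples now run through 4 states with every (state, symbol) defined. Accept strings end in {1,3}, Reject strings end in {0,2}; accept={1,3}.

states=4 start=0 accept={1,3} delta: 0a->1 0b->0 1a->2 1b->3 2a->2 2b->2 3a->0 3b->0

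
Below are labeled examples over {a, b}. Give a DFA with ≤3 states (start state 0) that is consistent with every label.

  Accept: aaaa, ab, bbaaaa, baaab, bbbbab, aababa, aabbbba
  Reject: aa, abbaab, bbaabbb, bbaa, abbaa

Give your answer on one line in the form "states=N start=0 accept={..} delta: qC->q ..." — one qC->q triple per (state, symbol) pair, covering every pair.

states=3 start=0 accept={0,1} delta: 0a->1 0b->0 1a->2 1b->0 2a->0 2b->2

Fold the examples into a partial DFA from state 0: repeatedly fix the first undefined (state, symbol) met by the shortest-then-alphabetical prefix, trying targets in increasing order and rejecting any under which an Accept and a Reject string meet in one state with the same remainder; add a state when all current targets are rejected. Accepting states are where Accept strings end.
a: 0a undefined. 0a->0: no, aaaa/aa meet in 0. Open state 1: 0a->1.
b: 0b undefined. 0b->0: ok.
aa: 1a undefined. 1a->0: no, aaaa/aa meet in 0. 1a->1: no, aaaa/aa meet in 1. Open state 2: 1a->2.
ab: 1b undefined. 1b->0: ok.
aaa: 2a undefined. 2a->0: ok.
aab: 2b undefined. 2b->0: no, ab/abbaab meet in 0. 2b->1: no, aaaa/abbaab meet in 1. 2b->2: ok.
All examples now run through 3 states with every (state, symbol) defined. Accept strings end in {0,1}, Reject strings end in {2}; accept={0,1}.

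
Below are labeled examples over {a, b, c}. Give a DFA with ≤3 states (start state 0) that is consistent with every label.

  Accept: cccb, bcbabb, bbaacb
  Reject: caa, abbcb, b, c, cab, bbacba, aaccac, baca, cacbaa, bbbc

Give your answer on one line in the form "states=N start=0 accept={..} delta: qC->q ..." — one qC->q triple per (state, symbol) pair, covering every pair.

Fold the examples into a partial DFA from state 0: repeatedly fix the first undefined (state, symbol) met by the shortest-then-alphabetical prefix, trying targets in increasing order and rejecting any under which an Accept and a Reject string meet in one state with the same remainder; add a state when all current targets are rejected. Accepting states are where Accept strings end.
a: 0a undefined. 0a->0: ok.
b: 0b undefined. 0b->0: no, bbaacb/abbcb meet in 0 with "cb" left. Open state 1: 0b->1.
c: 0c undefined. 0c->0: no, cccb/b meet in 1. 0c->1: ok.
ba: 1a undefined. 1a->0: ok.
bb: 1b undefined. 1b->0: no, bbaacb/caa meet in 0. 1b->1: no, bbaacb/b meet in 1. Open state 2: 1b->2.
bc: 1c undefined. 1c->0: ok.
bba: 2a undefined. 2a->0: ok.
bbb: 2b undefined. 2b->0: ok.
abbc: 2c undefined. 2c->0: ok.
All examples now run through 3 states with every (state, symbol) defined. Accept strings end in {2}, Reject strings end in {0,1}; accept={2}.

states=3 start=0 accept={2} delta: 0a->0 0b->1 0c->1 1a->0 1b->2 1c->0 2a->0 2b->0 2c->0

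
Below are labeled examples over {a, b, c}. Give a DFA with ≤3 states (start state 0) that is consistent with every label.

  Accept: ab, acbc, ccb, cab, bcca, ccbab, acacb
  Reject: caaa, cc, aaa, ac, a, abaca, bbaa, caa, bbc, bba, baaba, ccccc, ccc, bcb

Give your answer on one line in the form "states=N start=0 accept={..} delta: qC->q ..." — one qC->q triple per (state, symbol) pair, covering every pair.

Grow the machine one transition at a time. Run the examples from 0; the earliest place one falls off (shortest prefix, ties alphabetical) gets sent to the lowest-numbered state that keeps every Accept/Reject pair distinguishable — a pair clashes when both reach the same state with identical unread suffix — and to a fresh state only if none does.
a: 0a undefined. 0a->0: ok.
b: 0b undefined. 0b->0: no, ab/aaa meet in 0. Open state 1: 0b->1.
c: 0c undefined. 0c->0: ok.
ba: 1a undefined. 1a->0: ok.
bb: 1b undefined. 1b->0: ok.
bc: 1c undefined. 1c->0: no, ab/bcb meet in 1. 1c->1: no, bcca/caaa meet in 0. Open state 2: 1c->2.
bcb: 2b undefined. 2b->0: ok.
bcc: 2c undefined. 2c->0: no, bcca/caaa meet in 0. 2c->1: no, bcca/caaa meet in 0. 2c->2: ok.
bcca: 2a undefined. 2a->0: no, bcca/caaa meet in 0. 2a->1: ok.
All examples now run through 3 states with every (state, symbol) defined. Accept strings end in {1,2}, Reject strings end in {0}; accept={1,2}.

states=3 start=0 accept={1,2} delta: 0a->0 0b->1 0c->0 1a->0 1b->0 1c->2 2a->1 2b->0 2c->2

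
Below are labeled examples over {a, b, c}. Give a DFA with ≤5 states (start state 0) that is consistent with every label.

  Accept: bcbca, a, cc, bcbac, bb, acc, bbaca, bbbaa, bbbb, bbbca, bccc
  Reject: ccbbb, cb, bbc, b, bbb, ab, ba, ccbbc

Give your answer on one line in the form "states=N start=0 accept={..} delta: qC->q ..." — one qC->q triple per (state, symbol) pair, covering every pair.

states=4 start=0 accept={0,2} delta: 0a->0 0b->1 0c->0 1a->1 1b->2 1c->0 2a->0 2b->3 2c->1 3a->0 3b->0 3c->0

Grow the machine one transition at a time. Run the examples from 0; the earliest place one falls off (shortest prefix, ties alphabetical) gets sent to the lowest-numbered state that keeps every Accept/Reject pair distinguishable — a pair clashes when both reach the same state with identical unread suffix — and to a fresh state only if none does.
a: 0a undefined. 0a->0: ok.
b: 0b undefined. 0b->0: no, a/b meet in 0. Open state 1: 0b->1.
c: 0c undefined. 0c->0: ok.
ba: 1a undefined. 1a->0: no, a/ba meet in 0. 1a->1: ok.
bb: 1b undefined. 1b->0: no, a/bbc meet in 0. 1b->1: no, bb/ccbbb meet in 1. Open state 2: 1b->2.
bc: 1c undefined. 1c->0: ok.
bba: 2a undefined. 2a->0: ok.
bbb: 2b undefined. 2b->0: no, bcbca/ccbbb meet in 0. 2b->1: no, bbbaa/ccbbb meet in 1. 2b->2: no, bb/ccbbb meet in 2. Open state 3: 2b->3.
bbc: 2c undefined. 2c->0: no, bcbca/bbc meet in 0. 2c->1: ok.
bbba: 3a undefined. 3a->0: ok.
bbbb: 3b undefined. 3b->0: ok.
bbbc: 3c undefined. 3c->0: ok.
All examples now run through 4 states with every (state, symbol) defined. Accept strings end in {0,2}, Reject strings end in {1,3}; accept={0,2}.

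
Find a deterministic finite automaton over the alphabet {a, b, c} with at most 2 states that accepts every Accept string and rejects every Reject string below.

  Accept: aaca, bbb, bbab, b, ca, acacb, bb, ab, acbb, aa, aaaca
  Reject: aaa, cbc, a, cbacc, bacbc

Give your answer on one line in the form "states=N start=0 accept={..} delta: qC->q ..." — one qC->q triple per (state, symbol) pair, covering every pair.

states=2 start=0 accept={0} delta: 0a->1 0b->0 0c->1 1a->0 1b->0 1c->1

Fold the examples into a partial DFA from state 0: repeatedly fix the first undefined (state, symbol) met by the shortest-then-alphabetical prefix, trying targets in increasing order and rejecting any under which an Accept and a Reject string meet in one state with the same remainder; add a state when all current targets are rejected. Accepting states are where Accept strings end.
a: 0a undefined. 0a->0: no, aa/aaa meet in 0. Open state 1: 0a->1.
b: 0b undefined. 0b->0: ok.
c: 0c undefined. 0c->0: no, bbb/cbc meet in 0. 0c->1: ok.
aa: 1a undefined. 1a->0: ok.
ab: 1b undefined. 1b->0: ok.
ac: 1c undefined. 1c->0: no, aaaca/aaa meet in 1. 1c->1: ok.
All examples now run through 2 states with every (state, symbol) defined. Accept strings end in {0}, Reject strings end in {1}; accept={0}.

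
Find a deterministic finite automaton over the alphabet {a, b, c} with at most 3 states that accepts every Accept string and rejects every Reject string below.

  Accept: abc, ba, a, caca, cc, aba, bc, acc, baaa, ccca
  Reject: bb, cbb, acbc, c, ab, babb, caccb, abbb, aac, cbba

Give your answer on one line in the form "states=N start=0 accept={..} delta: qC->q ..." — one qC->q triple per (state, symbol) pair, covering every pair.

states=3 start=0 accept={0} delta: 0a->0 0b->1 0c->1 1a->0 1b->2 1c->0 2a->1 2b->2 2c->1

State merging on the prefix tree: take the shortest (then alphabetical) example prefix whose next move is undefined and point that move at state 0, else 1, else 2, ...; a target is out if some Accept/Reject pair would then sit in one state with the same input left (inseparable). If every existing state is out, open a new one.
a: 0a undefined. 0a->0: ok.
b: 0b undefined. 0b->0: no, abc/c meet in 0 with "c" left. Open state 1: 0b->1.
c: 0c undefined. 0c->0: no, abc/acbc meet in 1 with "c" left. 0c->1: ok.
ba: 1a undefined. 1a->0: ok.
bb: 1b undefined. 1b->0: no, ba/bb meet in 0. 1b->1: no, abc/acbc meet in 1 with "c" left. Open state 2: 1b->2.
bc: 1c undefined. 1c->0: ok.
cbb: 2b undefined. 2b->0: no, abc/cbb meet in 0. 2b->1: no, abc/cbba meet in 0. 2b->2: ok.
acbc: 2c undefined. 2c->0: no, abc/acbc meet in 0. 2c->1: ok.
cbba: 2a undefined. 2a->0: no, abc/cbba meet in 0. 2a->1: ok.
All examples now run through 3 states with every (state, symbol) defined. Accept strings end in {0}, Reject strings end in {1,2}; accept={0}.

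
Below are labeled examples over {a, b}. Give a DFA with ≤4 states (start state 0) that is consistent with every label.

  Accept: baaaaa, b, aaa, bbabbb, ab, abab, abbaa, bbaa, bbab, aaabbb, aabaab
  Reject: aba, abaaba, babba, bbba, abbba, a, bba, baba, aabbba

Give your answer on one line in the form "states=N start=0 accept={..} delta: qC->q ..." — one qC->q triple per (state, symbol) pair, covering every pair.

states=3 start=0 accept={0,2} delta: 0a->1 0b->0 1a->2 1b->0 2a->0 2b->0

Fold the examples into a partial DFA from state 0: repeatedly fix the first undefined (state, symbol) met by the shortest-then-alphabetical prefix, trying targets in increasing order and rejecting any under which an Accept and a Reject string meet in one state with the same remainder; add a state when all current targets are rejected. Accepting states are where Accept strings end.
a: 0a undefined. 0a->0: no, aaa/a meet in 0. Open state 1: 0a->1.
b: 0b undefined. 0b->0: ok.
aa: 1a undefined. 1a->0: no, baaaaa/bbba meet in 1. 1a->1: no, baaaaa/bbba meet in 1. Open state 2: 1a->2.
ab: 1b undefined. 1b->0: ok.
aaa: 2a undefined. 2a->0: ok.
aab: 2b undefined. 2b->0: ok.
All examples now run through 3 states with every (state, symbol) defined. Accept strings end in {0,2}, Reject strings end in {1}; accept={0,2}.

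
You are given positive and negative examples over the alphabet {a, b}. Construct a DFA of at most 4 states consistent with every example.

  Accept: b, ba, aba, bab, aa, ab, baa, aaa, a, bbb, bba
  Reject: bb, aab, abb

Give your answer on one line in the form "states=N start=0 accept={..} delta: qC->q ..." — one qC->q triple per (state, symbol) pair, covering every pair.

State merging on the prefix tree: take the shortest (then alphabetical) example prefix whose next move is undefined and point that move at state 0, else 1, else 2, ...; a target is out if some Accept/Reject pair would then sit in one state with the same input left (inseparable). If every existing state is out, open a new one.
a: 0a undefined. 0a->0: no, b/aab meet in 0 with "b" left. Open state 1: 0a->1.
b: 0b undefined. 0b->0: no, b/bb meet in 0. 0b->1: no, bab/aab meet in 1 with "ab" left. Open state 2: 0b->2.
aa: 1a undefined. 1a->0: no, b/aab meet in 2. 1a->1: no, ab/aab meet in 1 with "b" left. 1a->2: ok.
ab: 1b undefined. 1b->0: no, b/abb meet in 2. 1b->1: no, ab/abb meet in 1. 1b->2: ok.
ba: 2a undefined. 2a->0: ok.
bb: 2b undefined. 2b->0: no, ba/bb meet in 0. 2b->1: no, baa/bb meet in 1. 2b->2: no, b/bb meet in 2. Open state 3: 2b->3.
bba: 3a undefined. 3a->0: ok.
bbb: 3b undefined. 3b->0: ok.
All examples now run through 4 states with every (state, symbol) defined. Accept strings end in {0,1,2}, Reject strings end in {3}; accept={0,1,2}.

states=4 start=0 accept={0,1,2} delta: 0a->1 0b->2 1a->2 1b->2 2a->0 2b->3 3a->0 3b->0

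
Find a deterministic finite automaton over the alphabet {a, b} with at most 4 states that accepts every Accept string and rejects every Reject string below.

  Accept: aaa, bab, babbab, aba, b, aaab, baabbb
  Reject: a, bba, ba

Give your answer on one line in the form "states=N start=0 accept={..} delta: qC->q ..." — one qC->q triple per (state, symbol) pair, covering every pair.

states=3 start=0 accept={0,2} delta: 0a->1 0b->0 1a->2 1b->2 2a->0 2b->0

Fold the examples into a partial DFA from state 0: repeatedly fix the first undefined (state, symbol) met by the shortest-then-alphabetical prefix, trying targets in increasing order and rejecting any under which an Accept and a Reject string meet in one state with the same remainder; add a state when all current targets are rejected. Accepting states are where Accept strings end.
a: 0a undefined. 0a->0: no, aaa/a meet in 0. Open state 1: 0a->1.
b: 0b undefined. 0b->0: ok.
aa: 1a undefined. 1a->0: no, aaa/a meet in 1. 1a->1: no, aaa/a meet in 1. Open state 2: 1a->2.
ab: 1b undefined. 1b->0: no, aba/a meet in 1. 1b->1: no, bab/a meet in 1. 1b->2: ok.
aaa: 2a undefined. 2a->0: ok.
baab: 2b undefined. 2b->0: ok.
All examples now run through 3 states with every (state, symbol) defined. Accept strings end in {0,2}, Reject strings end in {1}; accept={0,2}.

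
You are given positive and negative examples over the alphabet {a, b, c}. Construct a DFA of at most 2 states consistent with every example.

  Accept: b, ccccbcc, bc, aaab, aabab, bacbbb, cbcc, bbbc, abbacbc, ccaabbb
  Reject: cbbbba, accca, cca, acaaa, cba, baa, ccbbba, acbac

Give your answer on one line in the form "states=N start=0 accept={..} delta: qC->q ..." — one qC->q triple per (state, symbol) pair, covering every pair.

State merging on the prefix tree: take the shortest (then alphabetical) example prefix whose next move is undefined and point that move at state 0, else 1, else 2, ...; a target is out if some Accept/Reject pair would then sit in one state with the same input left (inseparable). If every existing state is out, open a new one.
a: 0a undefined. 0a->0: ok.
b: 0b undefined. 0b->0: no, b/baa meet in 0. Open state 1: 0b->1.
c: 0c undefined. 0c->0: ok.
ba: 1a undefined. 1a->0: ok.
bb: 1b undefined. 1b->0: ok.
bc: 1c undefined. 1c->0: no, ccccbcc/cbbbba meet in 0. 1c->1: ok.
All examples now run through 2 states with every (state, symbol) defined. Accept strings end in {1}, Reject strings end in {0}; accept={1}.

states=2 start=0 accept={1} delta: 0a->0 0b->1 0c->0 1a->0 1b->0 1c->1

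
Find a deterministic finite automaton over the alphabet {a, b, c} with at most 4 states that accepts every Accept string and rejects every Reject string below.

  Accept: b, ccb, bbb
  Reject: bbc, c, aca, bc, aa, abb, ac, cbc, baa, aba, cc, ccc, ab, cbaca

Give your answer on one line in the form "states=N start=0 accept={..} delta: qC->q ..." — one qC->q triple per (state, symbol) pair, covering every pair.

states=3 start=0 accept={0} delta: 0a->1 0b->0 0c->1 1a->1 1b->1 1c->2 2a->1 2b->0 2c->1

Fold the examples into a partial DFA from state 0: repeatedly fix the first undefined (state, symbol) met by the shortest-then-alphabetical prefix, trying targets in increasing order and rejecting any under which an Accept and a Reject string meet in one state with the same remainder; add a state when all current targets are rejected. Accepting states are where Accept strings end.
a: 0a undefined. 0a->0: no, b/ab meet in 0 with "b" left. Open state 1: 0a->1.
b: 0b undefined. 0b->0: ok.
c: 0c undefined. 0c->0: no, b/bbc meet in 0. 0c->1: ok.
aa: 1a undefined. 1a->0: no, b/aa meet in 0. 1a->1: ok.
ab: 1b undefined. 1b->0: no, b/abb meet in 0. 1b->1: ok.
ac: 1c undefined. 1c->0: no, b/ac meet in 0. 1c->1: no, ccb/bbc meet in 1. Open state 2: 1c->2.
aca: 2a undefined. 2a->0: no, b/aca meet in 0. 2a->1: ok.
ccb: 2b undefined. 2b->0: ok.
ccc: 2c undefined. 2c->0: no, b/ccc meet in 0. 2c->1: ok.
All examples now run through 3 states with every (state, symbol) defined. Accept strings end in {0}, Reject strings end in {1,2}; accept={0}.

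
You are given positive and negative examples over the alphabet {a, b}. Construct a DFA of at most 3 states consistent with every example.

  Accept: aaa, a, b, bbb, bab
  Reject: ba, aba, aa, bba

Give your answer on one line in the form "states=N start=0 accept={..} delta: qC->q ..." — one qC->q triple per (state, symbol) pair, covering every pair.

states=2 start=0 accept={1} delta: 0a->1 0b->1 1a->0 1b->1

Fold the examples into a partial DFA from state 0: repeatedly fix the first undefined (state, symbol) met by the shortest-then-alphabetical prefix, trying targets in increasing order and rejecting any under which an Accept and a Reject string meet in one state with the same remainder; add a state when all current targets are rejected. Accepting states are where Accept strings end.
a: 0a undefined. 0a->0: no, aaa/aa meet in 0. Open state 1: 0a->1.
b: 0b undefined. 0b->0: no, a/ba meet in 1. 0b->1: ok.
aa: 1a undefined. 1a->0: ok.
ab: 1b undefined. 1b->0: no, aaa/aba meet in 1. 1b->1: ok.
All examples now run through 2 states with every (state, symbol) defined. Accept strings end in {1}, Reject strings end in {0}; accept={1}.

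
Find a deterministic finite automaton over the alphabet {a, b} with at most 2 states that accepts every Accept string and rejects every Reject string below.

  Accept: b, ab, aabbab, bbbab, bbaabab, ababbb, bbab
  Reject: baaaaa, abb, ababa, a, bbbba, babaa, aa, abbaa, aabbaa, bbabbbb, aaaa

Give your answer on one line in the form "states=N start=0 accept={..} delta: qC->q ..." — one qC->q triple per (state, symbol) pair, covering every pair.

Fold the examples into a partial DFA from state 0: repeatedly fix the first undefined (state, symbol) met by the shortest-then-alphabetical prefix, trying targets in increasing order and rejecting any under which an Accept and a Reject string meet in one state with the same remainder; add a state when all current targets are rejected. Accepting states are where Accept strings end.
a: 0a undefined. 0a->0: ok.
b: 0b undefined. 0b->0: no, b/baaaaa meet in 0. Open state 1: 0b->1.
ba: 1a undefined. 1a->0: ok.
bb: 1b undefined. 1b->0: ok.
All examples now run through 2 states with every (state, symbol) defined. Accept strings end in {1}, Reject strings end in {0}; accept={1}.

states=2 start=0 accept={1} delta: 0a->0 0b->1 1a->0 1b->0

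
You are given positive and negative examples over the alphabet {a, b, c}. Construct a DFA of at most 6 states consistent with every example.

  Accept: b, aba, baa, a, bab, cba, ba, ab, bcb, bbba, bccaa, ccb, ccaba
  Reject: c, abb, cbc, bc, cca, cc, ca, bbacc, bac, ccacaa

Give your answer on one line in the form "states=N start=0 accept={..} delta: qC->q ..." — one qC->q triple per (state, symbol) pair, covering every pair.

states=5 start=0 accept={0,1} delta: 0a->0 0b->1 0c->2 1a->0 1b->2 1c->2 2a->2 2b->0 2c->3 3a->4 3b->0 3c->2 4a->0 4b->0 4c->2

Grow the machine one transition at a time. Run the examples from 0; the earliest place one falls off (shortest prefix, ties alphabetical) gets sent to the lowest-numbered state that keeps every Accept/Reject pair distinguishable — a pair clashes when both reach the same state with identical unread suffix — and to a fresh state only if none does.
a: 0a undefined. 0a->0: ok.
b: 0b undefined. 0b->0: no, b/abb meet in 0. Open state 1: 0b->1.
c: 0c undefined. 0c->0: no, a/c meet in 0. 0c->1: no, b/c meet in 1. Open state 2: 0c->2.
ba: 1a undefined. 1a->0: ok.
bb: 1b undefined. 1b->0: no, aba/abb meet in 0. 1b->1: no, b/abb meet in 1. 1b->2: ok.
bc: 1c undefined. 1c->0: no, aba/bc meet in 0. 1c->1: no, b/bc meet in 1. 1c->2: ok.
ca: 2a undefined. 2a->0: no, aba/ca meet in 0. 2a->1: no, b/ca meet in 1. 2a->2: ok.
cb: 2b undefined. 2b->0: ok.
cc: 2c undefined. 2c->0: no, aba/cca meet in 0. 2c->1: no, b/cc meet in 1. 2c->2: no, bccaa/c meet in 2. Open state 3: 2c->3.
cca: 3a undefined. 3a->0: no, aba/cca meet in 0. 3a->1: no, b/cca meet in 1. 3a->2: no, bccaa/c meet in 2. 3a->3: no, bccaa/cca meet in 3. Open state 4: 3a->4.
ccb: 3b undefined. 3b->0: ok.
ccab: 4b undefined. 4b->0: ok.
ccac: 4c undefined. 4c->0: no, aba/ccacaa meet in 0. 4c->1: no, aba/ccacaa meet in 0. 4c->2: ok.
bbacc: 3c undefined. 3c->0: no, aba/bbacc meet in 0. 3c->1: no, b/bbacc meet in 1. 3c->2: ok.
bccaa: 4a undefined. 4a->0: ok.
All examples now run through 5 states with every (state, symbol) defined. Accept strings end in {0,1}, Reject strings end in {2,3,4}; accept={0,1}.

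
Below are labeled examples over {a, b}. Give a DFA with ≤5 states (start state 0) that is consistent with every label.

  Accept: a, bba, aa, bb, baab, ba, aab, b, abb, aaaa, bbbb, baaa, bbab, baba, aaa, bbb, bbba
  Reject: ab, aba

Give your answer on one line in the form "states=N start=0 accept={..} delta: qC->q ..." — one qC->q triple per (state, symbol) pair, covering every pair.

states=4 start=0 accept={0,1,2} delta: 0a->1 0b->2 1a->0 1b->3 2a->2 2b->2 3a->3 3b->0

Grow the machine one transition at a time. Run the examples from 0; the earliest place one falls off (shortest prefix, ties alphabetical) gets sent to the lowest-numbered state that keeps every Accept/Reject pair distinguishable — a pair clashes when both reach the same state with identical unread suffix — and to a fresh state only if none does.
a: 0a undefined. 0a->0: no, ba/aba meet in 0 with "ba" left. Open state 1: 0a->1.
b: 0b undefined. 0b->0: no, bbab/ab meet in 1 with "b" left. 0b->1: no, bba/aba meet in 1 with "ba" left. Open state 2: 0b->2.
aa: 1a undefined. 1a->0: ok.
ab: 1b undefined. 1b->0: no, a/aba meet in 1. 1b->1: no, a/ab meet in 1. 1b->2: no, ba/aba meet in 2 with "a" left. Open state 3: 1b->3.
ba: 2a undefined. 2a->0: no, baab/ab meet in 3. 2a->1: no, baba/aba meet in 3 with "a" left. 2a->2: ok.
bb: 2b undefined. 2b->0: no, bbab/ab meet in 3. 2b->1: no, bbb/ab meet in 3. 2b->2: ok.
aba: 3a undefined. 3a->0: no, aa/aba meet in 0. 3a->1: no, a/aba meet in 1. 3a->2: no, bba/aba meet in 2. 3a->3: ok.
abb: 3b undefined. 3b->0: ok.
All examples now run through 4 states with every (state, symbol) defined. Accept strings end in {0,1,2}, Reject strings end in {3}; accept={0,1,2}.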